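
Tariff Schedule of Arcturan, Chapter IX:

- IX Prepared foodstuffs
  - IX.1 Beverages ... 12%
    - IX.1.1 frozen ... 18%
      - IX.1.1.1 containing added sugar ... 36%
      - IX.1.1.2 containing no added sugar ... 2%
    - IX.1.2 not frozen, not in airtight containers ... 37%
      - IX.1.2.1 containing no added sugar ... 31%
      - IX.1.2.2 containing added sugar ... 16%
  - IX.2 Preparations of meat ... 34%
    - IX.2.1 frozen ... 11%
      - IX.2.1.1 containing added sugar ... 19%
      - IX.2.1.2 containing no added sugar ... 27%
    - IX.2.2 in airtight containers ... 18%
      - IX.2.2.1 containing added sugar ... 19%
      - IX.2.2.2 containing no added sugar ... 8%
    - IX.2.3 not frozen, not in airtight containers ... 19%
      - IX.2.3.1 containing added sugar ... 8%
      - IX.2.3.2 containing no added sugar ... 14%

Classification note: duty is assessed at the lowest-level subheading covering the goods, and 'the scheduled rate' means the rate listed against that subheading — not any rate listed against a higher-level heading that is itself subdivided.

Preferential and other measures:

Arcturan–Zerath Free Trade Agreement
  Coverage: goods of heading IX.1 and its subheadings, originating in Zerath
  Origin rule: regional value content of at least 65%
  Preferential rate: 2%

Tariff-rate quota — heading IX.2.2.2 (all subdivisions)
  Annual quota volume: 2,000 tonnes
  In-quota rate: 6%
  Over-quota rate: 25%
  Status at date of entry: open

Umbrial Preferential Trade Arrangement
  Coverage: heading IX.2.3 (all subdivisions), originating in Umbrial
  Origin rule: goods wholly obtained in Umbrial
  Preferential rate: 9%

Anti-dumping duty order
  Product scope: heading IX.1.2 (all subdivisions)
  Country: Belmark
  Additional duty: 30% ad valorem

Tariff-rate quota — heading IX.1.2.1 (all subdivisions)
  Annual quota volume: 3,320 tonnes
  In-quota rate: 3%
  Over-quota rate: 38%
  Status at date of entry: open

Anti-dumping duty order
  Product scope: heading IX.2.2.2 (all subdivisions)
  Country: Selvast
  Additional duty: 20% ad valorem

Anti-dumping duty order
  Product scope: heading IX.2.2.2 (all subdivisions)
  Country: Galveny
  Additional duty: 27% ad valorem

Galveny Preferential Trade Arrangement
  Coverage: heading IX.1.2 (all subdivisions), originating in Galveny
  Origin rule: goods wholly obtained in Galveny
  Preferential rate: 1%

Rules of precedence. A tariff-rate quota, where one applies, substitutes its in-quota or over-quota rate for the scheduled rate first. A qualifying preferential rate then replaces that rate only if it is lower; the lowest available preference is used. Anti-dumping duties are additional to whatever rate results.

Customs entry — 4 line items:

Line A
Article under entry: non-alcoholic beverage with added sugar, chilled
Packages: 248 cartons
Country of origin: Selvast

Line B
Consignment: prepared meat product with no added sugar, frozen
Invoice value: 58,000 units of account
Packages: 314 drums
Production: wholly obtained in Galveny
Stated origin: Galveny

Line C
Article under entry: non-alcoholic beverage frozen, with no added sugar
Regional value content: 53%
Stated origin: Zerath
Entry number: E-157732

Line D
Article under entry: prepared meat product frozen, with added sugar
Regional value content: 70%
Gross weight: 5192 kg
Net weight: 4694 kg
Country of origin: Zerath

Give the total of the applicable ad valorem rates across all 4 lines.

Line A: non-alcoholic beverage → IX.1; chilled → IX.1.2; with added sugar → IX.1.2.2. Scheduled 16%. No special measure applies. → 16%.
Line B: prepared meat product → IX.2; frozen → IX.2.1; with no added sugar → IX.2.1.2. Scheduled 27%. Galveny agreement on IX.1.2: IX.2.1.2 not covered. → 27%.
Line C: non-alcoholic beverage → IX.1; frozen → IX.1.1; with no added sugar → IX.1.1.2. Scheduled 2%. Zerath agreement on IX.1: RVC < 65%. → 2%.
Line D: prepared meat product → IX.2; frozen → IX.2.1; with added sugar → IX.2.1.1. Scheduled 19%. Zerath agreement on IX.1: IX.2.1.1 not covered. → 19%.
Sum: 16% + 27% + 2% + 19% = 64%.

64%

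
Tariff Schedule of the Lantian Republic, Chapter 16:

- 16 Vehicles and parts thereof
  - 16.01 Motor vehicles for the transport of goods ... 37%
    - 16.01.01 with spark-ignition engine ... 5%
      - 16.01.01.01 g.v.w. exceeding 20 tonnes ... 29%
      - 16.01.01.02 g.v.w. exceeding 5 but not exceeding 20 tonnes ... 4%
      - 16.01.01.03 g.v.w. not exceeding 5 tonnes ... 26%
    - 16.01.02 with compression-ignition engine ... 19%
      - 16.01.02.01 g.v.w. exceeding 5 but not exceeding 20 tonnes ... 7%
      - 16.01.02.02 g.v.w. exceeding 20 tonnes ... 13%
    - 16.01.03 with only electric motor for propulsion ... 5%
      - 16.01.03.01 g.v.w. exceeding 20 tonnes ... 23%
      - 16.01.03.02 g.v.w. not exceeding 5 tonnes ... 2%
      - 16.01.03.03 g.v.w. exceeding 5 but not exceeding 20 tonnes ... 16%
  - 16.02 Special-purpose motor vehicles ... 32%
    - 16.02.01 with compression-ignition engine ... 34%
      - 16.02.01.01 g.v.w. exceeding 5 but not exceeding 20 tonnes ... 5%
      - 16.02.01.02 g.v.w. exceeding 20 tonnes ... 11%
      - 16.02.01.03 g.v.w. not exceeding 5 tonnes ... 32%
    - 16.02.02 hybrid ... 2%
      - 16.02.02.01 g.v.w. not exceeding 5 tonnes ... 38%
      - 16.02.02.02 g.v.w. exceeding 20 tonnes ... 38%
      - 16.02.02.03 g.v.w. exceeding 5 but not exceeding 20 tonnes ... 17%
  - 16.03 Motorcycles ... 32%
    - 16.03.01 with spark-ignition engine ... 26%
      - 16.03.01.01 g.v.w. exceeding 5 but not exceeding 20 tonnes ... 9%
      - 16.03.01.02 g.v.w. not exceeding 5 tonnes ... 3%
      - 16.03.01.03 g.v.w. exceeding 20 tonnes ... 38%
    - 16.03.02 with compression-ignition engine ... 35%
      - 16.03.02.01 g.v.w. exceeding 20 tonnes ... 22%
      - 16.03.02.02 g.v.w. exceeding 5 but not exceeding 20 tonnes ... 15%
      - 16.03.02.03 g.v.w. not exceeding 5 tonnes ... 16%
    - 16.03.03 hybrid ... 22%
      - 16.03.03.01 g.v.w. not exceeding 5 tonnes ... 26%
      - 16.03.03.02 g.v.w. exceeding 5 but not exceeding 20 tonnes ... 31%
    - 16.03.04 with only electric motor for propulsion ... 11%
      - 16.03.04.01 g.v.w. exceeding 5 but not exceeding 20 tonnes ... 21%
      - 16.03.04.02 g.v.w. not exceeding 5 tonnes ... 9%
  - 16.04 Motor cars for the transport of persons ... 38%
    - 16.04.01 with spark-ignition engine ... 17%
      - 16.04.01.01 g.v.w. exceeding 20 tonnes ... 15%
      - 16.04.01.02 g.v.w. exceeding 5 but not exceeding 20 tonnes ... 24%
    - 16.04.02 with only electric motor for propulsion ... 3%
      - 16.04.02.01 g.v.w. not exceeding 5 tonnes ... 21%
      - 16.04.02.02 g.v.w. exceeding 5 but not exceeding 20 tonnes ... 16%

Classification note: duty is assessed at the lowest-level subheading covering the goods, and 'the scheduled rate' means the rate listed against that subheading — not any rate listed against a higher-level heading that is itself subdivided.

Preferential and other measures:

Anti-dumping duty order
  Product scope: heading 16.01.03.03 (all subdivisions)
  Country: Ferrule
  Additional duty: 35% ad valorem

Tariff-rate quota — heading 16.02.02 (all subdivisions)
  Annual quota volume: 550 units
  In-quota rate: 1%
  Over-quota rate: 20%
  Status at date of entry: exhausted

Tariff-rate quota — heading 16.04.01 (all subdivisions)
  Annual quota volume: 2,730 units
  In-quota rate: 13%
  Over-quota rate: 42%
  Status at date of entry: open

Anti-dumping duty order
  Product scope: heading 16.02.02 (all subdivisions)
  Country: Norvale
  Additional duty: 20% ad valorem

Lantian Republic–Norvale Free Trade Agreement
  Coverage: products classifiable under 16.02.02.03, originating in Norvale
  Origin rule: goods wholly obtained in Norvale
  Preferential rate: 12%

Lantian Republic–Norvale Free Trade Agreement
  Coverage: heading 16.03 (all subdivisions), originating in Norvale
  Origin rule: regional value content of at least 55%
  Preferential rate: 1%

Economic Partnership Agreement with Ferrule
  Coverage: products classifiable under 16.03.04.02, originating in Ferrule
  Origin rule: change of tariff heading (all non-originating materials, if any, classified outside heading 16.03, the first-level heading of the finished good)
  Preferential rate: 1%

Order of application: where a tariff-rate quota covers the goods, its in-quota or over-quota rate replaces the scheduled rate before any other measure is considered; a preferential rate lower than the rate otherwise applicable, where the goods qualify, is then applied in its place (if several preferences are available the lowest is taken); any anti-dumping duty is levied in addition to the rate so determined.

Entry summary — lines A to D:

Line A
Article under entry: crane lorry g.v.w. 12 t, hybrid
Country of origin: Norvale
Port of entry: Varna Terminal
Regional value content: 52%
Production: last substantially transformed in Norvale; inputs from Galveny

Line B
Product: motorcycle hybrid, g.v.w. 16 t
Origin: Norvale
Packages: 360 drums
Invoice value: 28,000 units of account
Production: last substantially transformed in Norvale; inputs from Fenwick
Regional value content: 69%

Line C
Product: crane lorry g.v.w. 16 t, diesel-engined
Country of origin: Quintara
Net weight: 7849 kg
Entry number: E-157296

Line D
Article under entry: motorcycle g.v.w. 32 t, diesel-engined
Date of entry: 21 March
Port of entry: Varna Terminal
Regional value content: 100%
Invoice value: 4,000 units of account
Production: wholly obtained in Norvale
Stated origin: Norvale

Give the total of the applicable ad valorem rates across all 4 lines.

47%

Line A: crane lorry → 16.02; hybrid → 16.02.02; g.v.w. 12 t → 16.02.02.03. Scheduled 17%. quota on 16.02.02 exhausted → over-quota 20%; Norvale agreement on 16.02.02.03: not wholly obtained; Norvale agreement on 16.03: 16.02.02.03 not covered; anti-dumping (Norvale, 16.02.02): +20%; total 20% + 20% = 40%. → 40%.
Line B: motorcycle → 16.03; hybrid → 16.03.03; g.v.w. 16 t → 16.03.03.02. Scheduled 31%. Norvale agreement on 16.02.02.03: 16.03.03.02 not covered; Norvale agreement on 16.03: RVC ≥ 55% → 1% available; preferential 1%. → 1%.
Line C: crane lorry → 16.02; diesel-engined → 16.02.01; g.v.w. 16 t → 16.02.01.01. Scheduled 5%. No special measure applies. → 5%.
Line D: motorcycle → 16.03; diesel-engined → 16.03.02; g.v.w. 32 t → 16.03.02.01. Scheduled 22%. Norvale agreement on 16.02.02.03: 16.03.02.01 not covered; Norvale agreement on 16.03: RVC ≥ 55% → 1% available; preferential 1%. → 1%.
Sum: 40% + 1% + 5% + 1% = 47%.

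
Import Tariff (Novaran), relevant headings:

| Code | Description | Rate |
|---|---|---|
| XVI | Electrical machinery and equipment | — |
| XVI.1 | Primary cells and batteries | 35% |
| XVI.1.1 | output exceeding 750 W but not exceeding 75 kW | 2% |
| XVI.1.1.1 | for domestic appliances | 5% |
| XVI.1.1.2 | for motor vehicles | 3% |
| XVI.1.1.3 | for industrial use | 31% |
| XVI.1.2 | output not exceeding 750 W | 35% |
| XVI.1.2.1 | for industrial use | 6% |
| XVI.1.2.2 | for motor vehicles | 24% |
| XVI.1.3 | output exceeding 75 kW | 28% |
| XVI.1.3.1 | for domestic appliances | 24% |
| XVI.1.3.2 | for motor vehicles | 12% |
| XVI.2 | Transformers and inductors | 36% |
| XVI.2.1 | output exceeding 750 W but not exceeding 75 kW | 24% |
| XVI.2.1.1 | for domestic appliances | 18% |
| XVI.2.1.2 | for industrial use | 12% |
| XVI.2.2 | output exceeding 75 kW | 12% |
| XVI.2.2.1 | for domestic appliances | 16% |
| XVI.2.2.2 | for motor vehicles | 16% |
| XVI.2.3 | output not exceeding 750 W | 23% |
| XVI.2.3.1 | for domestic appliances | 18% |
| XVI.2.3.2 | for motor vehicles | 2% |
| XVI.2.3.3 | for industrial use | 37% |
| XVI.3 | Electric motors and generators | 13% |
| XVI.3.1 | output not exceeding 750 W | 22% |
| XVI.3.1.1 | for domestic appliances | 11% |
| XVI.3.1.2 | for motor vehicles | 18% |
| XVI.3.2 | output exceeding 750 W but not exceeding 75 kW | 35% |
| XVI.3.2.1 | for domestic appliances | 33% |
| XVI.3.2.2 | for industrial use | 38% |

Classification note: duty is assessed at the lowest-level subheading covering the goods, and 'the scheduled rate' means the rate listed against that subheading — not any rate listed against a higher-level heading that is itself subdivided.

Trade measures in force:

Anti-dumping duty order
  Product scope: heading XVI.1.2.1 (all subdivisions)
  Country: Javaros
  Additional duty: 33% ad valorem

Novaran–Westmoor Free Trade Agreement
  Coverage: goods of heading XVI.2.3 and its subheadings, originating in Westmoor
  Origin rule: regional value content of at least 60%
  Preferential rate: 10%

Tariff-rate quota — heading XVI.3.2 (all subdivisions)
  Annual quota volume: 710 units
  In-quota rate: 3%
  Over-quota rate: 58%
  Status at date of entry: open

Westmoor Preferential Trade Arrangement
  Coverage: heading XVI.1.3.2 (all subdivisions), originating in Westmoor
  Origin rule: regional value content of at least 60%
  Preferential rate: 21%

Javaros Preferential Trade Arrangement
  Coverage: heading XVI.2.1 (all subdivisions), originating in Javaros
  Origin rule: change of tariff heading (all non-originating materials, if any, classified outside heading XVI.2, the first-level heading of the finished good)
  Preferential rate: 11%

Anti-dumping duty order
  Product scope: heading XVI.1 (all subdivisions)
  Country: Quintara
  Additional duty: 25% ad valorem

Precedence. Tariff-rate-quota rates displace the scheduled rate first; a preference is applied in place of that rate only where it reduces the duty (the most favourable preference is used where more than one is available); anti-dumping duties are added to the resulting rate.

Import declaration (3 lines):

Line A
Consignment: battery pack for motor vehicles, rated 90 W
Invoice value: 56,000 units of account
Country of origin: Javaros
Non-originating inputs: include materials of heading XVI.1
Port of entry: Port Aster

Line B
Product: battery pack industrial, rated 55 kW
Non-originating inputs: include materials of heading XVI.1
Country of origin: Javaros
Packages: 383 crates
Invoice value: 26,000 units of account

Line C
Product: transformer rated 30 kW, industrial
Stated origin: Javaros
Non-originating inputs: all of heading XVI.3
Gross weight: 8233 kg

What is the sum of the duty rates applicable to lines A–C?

Line A: battery pack → XVI.1; rated 90 W → XVI.1.2; for motor vehicles → XVI.1.2.2. Scheduled 24%. Javaros agreement on XVI.2.1: XVI.1.2.2 not covered. → 24%.
Line B: battery pack → XVI.1; rated 55 kW → XVI.1.1; industrial → XVI.1.1.3. Scheduled 31%. Javaros agreement on XVI.2.1: XVI.1.1.3 not covered. → 31%.
Line C: transformer → XVI.2; rated 30 kW → XVI.2.1; industrial → XVI.2.1.2. Scheduled 12%. Javaros agreement on XVI.2.1: CTH met → 11% available; preferential 11%. → 11%.
Sum: 24% + 31% + 11% = 66%.

66%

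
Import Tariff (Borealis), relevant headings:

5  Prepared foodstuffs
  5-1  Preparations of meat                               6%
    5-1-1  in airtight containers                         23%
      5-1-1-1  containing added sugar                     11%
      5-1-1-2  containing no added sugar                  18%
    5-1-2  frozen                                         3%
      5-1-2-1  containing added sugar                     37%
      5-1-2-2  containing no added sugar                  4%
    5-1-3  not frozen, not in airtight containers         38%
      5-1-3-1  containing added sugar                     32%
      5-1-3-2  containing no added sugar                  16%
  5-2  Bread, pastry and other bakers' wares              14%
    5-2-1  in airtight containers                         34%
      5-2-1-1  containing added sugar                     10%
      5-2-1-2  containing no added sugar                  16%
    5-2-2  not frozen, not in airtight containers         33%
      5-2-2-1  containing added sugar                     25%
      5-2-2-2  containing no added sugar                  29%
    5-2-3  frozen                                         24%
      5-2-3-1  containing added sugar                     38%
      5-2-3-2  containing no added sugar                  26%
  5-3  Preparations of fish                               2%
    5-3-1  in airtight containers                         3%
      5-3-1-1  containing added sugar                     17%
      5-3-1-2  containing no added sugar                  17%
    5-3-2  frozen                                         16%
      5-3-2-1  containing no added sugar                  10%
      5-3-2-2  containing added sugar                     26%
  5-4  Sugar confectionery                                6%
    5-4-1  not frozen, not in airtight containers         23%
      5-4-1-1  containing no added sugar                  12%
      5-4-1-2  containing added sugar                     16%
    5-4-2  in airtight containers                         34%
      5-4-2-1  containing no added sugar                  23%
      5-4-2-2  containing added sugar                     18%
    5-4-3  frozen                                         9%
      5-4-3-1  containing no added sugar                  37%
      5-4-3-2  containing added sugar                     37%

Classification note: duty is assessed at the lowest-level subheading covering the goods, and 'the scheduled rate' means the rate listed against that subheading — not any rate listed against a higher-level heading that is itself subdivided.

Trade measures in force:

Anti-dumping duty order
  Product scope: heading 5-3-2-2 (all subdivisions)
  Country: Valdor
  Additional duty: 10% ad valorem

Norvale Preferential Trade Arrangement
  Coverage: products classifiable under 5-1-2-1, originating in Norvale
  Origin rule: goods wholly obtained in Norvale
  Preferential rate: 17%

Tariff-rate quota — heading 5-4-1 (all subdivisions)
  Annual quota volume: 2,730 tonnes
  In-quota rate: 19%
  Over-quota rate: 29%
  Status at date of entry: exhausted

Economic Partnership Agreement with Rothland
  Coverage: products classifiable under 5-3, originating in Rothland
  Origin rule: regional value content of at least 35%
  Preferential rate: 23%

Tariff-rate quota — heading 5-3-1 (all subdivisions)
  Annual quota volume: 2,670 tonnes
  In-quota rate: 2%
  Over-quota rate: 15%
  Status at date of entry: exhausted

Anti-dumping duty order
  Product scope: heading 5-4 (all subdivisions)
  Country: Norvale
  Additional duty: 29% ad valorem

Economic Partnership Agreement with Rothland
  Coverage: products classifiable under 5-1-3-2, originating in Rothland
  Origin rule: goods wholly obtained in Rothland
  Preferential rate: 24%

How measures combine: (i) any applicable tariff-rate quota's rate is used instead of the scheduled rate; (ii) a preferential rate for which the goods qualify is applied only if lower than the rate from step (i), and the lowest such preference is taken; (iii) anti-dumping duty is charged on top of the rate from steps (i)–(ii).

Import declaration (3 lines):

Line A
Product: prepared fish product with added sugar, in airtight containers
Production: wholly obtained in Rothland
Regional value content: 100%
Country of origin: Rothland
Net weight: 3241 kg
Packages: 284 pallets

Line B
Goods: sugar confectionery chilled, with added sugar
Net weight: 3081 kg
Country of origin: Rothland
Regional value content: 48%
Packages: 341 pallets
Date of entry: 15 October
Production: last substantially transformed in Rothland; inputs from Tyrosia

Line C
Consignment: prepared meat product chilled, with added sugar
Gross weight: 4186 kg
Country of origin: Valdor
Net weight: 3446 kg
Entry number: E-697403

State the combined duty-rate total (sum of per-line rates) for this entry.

Line A: prepared fish product → 5-3; in airtight containers → 5-3-1; with added sugar → 5-3-1-1. Scheduled 17%. quota on 5-3-1 exhausted → over-quota 15%; Rothland agreement on 5-3: RVC ≥ 35% → 23% available; Rothland agreement on 5-1-3-2: 5-3-1-1 not covered; preference 23% not lower than 15% → no reduction. → 15%.
Line B: sugar confectionery → 5-4; chilled → 5-4-1; with added sugar → 5-4-1-2. Scheduled 16%. quota on 5-4-1 exhausted → over-quota 29%; Rothland agreement on 5-3: 5-4-1-2 not covered; Rothland agreement on 5-1-3-2: 5-4-1-2 not covered. → 29%.
Line C: prepared meat product → 5-1; chilled → 5-1-3; with added sugar → 5-1-3-1. Scheduled 32%. No special measure applies. → 32%.
Sum: 15% + 29% + 32% = 76%.

76%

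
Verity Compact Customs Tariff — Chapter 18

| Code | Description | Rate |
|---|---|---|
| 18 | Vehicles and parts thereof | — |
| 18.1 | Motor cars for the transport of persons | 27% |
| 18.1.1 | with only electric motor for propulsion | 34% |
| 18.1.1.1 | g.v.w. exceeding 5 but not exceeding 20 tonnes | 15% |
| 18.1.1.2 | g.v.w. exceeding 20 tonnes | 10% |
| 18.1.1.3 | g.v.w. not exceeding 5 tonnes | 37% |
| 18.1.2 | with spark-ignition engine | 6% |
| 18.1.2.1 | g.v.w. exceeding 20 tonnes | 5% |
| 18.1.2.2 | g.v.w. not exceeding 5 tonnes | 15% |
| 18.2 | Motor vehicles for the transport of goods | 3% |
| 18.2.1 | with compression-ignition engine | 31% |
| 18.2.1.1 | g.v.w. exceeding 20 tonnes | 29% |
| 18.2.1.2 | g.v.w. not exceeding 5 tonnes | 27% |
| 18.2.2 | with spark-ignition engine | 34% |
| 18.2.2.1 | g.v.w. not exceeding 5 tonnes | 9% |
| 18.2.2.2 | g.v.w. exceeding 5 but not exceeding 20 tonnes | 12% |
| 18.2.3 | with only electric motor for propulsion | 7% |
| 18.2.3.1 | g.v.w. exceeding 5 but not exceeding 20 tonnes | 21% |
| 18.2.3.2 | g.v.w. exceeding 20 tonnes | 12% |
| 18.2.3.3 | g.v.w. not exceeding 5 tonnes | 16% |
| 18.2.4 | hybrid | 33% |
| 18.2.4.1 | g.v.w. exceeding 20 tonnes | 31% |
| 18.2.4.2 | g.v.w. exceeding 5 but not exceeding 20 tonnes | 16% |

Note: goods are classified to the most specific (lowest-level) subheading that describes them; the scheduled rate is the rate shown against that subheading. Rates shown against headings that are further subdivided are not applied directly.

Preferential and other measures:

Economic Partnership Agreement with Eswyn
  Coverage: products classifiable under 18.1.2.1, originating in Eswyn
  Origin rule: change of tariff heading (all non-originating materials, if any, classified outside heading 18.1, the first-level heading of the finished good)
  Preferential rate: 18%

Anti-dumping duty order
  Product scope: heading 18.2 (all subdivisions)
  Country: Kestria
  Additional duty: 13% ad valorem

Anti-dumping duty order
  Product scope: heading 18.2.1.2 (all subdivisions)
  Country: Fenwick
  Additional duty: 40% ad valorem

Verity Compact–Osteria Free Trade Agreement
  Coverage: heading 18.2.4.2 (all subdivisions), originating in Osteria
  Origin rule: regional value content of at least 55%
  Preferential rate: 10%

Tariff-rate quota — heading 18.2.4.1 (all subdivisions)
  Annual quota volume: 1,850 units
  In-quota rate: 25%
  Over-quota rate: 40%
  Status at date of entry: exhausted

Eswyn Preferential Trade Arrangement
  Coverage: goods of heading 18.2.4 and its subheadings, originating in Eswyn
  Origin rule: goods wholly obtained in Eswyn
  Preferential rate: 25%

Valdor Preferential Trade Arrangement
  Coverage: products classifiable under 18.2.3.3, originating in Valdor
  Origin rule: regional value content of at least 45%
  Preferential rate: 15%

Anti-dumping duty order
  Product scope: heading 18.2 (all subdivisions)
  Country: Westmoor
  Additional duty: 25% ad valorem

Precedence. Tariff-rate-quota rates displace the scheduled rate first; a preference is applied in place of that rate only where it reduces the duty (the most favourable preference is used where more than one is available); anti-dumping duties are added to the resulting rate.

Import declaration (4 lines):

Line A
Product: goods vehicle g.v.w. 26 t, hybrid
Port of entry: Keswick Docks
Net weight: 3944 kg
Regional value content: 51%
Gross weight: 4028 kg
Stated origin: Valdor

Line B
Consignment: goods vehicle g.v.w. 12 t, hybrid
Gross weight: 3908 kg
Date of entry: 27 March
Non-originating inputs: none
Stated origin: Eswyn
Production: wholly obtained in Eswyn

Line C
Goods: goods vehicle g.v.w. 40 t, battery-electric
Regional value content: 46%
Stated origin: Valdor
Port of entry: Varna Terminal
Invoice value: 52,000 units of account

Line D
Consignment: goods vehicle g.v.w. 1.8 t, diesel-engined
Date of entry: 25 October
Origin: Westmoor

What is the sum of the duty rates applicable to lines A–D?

120%

Line A: goods vehicle → 18.2; hybrid → 18.2.4; g.v.w. 26 t → 18.2.4.1. Scheduled 31%. quota on 18.2.4.1 exhausted → over-quota 40%; Valdor agreement on 18.2.3.3: 18.2.4.1 not covered. → 40%.
Line B: goods vehicle → 18.2; hybrid → 18.2.4; g.v.w. 12 t → 18.2.4.2. Scheduled 16%. Eswyn agreement on 18.1.2.1: 18.2.4.2 not covered; Eswyn agreement on 18.2.4: wholly obtained → 25% available; preference 25% not lower than 16% → no reduction. → 16%.
Line C: goods vehicle → 18.2; battery-electric → 18.2.3; g.v.w. 40 t → 18.2.3.2. Scheduled 12%. Valdor agreement on 18.2.3.3: 18.2.3.2 not covered. → 12%.
Line D: goods vehicle → 18.2; diesel-engined → 18.2.1; g.v.w. 1.8 t → 18.2.1.2. Scheduled 27%. anti-dumping (Westmoor, 18.2): +25%; total 27% + 25% = 52%. → 52%.
Sum: 40% + 16% + 12% + 52% = 120%.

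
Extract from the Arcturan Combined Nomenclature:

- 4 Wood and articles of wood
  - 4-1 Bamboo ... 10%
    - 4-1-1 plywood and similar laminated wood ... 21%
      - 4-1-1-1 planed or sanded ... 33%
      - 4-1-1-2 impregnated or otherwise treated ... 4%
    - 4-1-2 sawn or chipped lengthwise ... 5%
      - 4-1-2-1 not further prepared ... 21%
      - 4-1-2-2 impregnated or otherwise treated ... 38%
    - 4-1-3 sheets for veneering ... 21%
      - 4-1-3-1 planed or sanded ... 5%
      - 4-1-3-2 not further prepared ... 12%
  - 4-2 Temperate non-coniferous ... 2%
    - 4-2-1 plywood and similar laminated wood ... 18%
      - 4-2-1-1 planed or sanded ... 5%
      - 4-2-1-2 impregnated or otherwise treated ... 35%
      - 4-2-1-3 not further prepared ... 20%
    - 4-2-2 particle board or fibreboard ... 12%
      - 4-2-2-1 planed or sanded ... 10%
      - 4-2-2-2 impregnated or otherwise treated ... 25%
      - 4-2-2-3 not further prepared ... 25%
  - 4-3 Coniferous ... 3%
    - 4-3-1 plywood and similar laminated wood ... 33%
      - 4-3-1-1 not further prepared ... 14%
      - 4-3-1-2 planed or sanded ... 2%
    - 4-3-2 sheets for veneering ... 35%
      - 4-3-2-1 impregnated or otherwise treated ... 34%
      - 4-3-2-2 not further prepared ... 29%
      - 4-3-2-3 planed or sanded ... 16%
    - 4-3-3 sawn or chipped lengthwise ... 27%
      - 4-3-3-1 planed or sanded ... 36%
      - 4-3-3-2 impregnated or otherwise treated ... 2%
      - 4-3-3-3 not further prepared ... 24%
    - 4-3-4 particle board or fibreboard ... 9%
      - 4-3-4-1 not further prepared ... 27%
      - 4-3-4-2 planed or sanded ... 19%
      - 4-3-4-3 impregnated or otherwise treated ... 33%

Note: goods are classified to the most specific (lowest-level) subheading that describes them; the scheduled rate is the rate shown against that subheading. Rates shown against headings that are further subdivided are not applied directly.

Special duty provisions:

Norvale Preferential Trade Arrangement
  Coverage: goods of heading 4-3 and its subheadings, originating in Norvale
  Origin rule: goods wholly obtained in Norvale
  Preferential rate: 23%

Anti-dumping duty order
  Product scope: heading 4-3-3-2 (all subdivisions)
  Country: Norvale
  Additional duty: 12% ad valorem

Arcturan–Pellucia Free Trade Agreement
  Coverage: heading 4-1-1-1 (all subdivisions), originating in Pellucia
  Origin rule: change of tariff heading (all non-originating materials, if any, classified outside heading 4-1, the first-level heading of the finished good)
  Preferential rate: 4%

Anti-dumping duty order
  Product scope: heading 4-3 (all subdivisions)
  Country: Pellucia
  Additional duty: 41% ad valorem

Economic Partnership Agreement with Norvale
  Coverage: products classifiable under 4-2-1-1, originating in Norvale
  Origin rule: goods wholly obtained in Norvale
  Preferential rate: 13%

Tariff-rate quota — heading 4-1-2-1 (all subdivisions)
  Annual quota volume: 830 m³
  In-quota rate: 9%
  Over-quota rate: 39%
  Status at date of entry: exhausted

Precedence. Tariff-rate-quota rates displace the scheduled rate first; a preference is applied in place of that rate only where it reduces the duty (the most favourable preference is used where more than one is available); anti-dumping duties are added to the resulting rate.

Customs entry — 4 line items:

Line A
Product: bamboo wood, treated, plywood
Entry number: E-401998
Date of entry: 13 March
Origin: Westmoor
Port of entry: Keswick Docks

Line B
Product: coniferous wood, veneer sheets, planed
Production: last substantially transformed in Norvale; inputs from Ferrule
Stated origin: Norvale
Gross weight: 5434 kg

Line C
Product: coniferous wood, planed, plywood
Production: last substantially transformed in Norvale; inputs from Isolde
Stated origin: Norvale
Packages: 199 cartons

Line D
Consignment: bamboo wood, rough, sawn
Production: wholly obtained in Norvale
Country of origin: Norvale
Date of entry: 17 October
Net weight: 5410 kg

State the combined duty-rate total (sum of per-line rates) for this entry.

Line A: bamboo → 4-1; plywood → 4-1-1; treated → 4-1-1-2. Scheduled 4%. No special measure applies. → 4%.
Line B: coniferous → 4-3; veneer sheets → 4-3-2; planed → 4-3-2-3. Scheduled 16%. Norvale agreement on 4-3: not wholly obtained; Norvale agreement on 4-2-1-1: 4-3-2-3 not covered. → 16%.
Line C: coniferous → 4-3; plywood → 4-3-1; planed → 4-3-1-2. Scheduled 2%. Norvale agreement on 4-3: not wholly obtained; Norvale agreement on 4-2-1-1: 4-3-1-2 not covered. → 2%.
Line D: bamboo → 4-1; sawn → 4-1-2; rough → 4-1-2-1. Scheduled 21%. quota on 4-1-2-1 exhausted → over-quota 39%; Norvale agreement on 4-3: 4-1-2-1 not covered; Norvale agreement on 4-2-1-1: 4-1-2-1 not covered. → 39%.
Sum: 4% + 16% + 2% + 39% = 61%.

61%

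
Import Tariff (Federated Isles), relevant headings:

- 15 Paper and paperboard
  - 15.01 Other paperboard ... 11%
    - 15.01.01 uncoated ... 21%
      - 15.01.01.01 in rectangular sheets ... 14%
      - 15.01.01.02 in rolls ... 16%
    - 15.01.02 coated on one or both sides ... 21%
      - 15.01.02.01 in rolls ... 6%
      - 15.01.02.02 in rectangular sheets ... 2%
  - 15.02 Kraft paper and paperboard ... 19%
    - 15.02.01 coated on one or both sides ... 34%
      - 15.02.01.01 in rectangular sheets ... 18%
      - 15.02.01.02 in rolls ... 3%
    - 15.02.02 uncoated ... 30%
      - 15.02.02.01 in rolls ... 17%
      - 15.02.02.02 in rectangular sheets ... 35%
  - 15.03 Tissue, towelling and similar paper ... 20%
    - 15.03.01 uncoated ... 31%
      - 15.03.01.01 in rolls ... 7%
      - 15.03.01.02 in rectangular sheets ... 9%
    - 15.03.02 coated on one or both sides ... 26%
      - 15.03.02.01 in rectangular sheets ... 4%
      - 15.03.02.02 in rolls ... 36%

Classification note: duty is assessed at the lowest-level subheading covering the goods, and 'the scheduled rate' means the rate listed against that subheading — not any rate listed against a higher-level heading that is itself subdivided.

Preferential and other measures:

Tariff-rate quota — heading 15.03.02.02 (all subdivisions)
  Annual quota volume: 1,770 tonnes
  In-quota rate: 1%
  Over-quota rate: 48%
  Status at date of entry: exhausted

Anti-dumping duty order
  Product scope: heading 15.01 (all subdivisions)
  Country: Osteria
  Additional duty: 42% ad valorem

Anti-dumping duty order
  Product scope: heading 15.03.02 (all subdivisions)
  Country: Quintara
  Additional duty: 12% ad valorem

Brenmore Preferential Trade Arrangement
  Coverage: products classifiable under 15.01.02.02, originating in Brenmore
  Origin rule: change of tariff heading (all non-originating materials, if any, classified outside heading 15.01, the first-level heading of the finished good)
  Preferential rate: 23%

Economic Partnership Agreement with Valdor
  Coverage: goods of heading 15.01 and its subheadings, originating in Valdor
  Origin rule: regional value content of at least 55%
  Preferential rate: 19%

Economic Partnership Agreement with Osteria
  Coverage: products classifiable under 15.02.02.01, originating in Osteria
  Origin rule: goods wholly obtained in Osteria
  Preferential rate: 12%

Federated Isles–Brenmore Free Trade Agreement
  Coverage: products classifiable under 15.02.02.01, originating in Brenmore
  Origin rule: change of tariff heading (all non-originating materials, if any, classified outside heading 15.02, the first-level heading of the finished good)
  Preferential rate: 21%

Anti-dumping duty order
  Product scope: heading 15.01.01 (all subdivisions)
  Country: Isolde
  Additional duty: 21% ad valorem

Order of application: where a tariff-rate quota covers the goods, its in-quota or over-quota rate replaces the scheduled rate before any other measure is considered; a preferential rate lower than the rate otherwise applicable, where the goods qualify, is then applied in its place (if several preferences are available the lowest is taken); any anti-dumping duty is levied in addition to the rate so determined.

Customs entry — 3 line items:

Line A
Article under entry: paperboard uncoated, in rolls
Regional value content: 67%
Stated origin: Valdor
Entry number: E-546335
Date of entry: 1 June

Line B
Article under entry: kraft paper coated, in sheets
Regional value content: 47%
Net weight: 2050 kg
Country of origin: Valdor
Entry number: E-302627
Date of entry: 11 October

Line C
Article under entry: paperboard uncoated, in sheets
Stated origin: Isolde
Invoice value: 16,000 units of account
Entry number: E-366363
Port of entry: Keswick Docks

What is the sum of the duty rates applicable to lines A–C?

Line A: paperboard → 15.01; uncoated → 15.01.01; in rolls → 15.01.01.02. Scheduled 16%. Valdor agreement on 15.01: RVC ≥ 55% → 19% available; preference 19% not lower than 16% → no reduction. → 16%.
Line B: kraft paper → 15.02; coated → 15.02.01; in sheets → 15.02.01.01. Scheduled 18%. Valdor agreement on 15.01: 15.02.01.01 not covered. → 18%.
Line C: paperboard → 15.01; uncoated → 15.01.01; in sheets → 15.01.01.01. Scheduled 14%. anti-dumping (Isolde, 15.01.01): +21%; total 14% + 21% = 35%. → 35%.
Sum: 16% + 18% + 35% = 69%.

69%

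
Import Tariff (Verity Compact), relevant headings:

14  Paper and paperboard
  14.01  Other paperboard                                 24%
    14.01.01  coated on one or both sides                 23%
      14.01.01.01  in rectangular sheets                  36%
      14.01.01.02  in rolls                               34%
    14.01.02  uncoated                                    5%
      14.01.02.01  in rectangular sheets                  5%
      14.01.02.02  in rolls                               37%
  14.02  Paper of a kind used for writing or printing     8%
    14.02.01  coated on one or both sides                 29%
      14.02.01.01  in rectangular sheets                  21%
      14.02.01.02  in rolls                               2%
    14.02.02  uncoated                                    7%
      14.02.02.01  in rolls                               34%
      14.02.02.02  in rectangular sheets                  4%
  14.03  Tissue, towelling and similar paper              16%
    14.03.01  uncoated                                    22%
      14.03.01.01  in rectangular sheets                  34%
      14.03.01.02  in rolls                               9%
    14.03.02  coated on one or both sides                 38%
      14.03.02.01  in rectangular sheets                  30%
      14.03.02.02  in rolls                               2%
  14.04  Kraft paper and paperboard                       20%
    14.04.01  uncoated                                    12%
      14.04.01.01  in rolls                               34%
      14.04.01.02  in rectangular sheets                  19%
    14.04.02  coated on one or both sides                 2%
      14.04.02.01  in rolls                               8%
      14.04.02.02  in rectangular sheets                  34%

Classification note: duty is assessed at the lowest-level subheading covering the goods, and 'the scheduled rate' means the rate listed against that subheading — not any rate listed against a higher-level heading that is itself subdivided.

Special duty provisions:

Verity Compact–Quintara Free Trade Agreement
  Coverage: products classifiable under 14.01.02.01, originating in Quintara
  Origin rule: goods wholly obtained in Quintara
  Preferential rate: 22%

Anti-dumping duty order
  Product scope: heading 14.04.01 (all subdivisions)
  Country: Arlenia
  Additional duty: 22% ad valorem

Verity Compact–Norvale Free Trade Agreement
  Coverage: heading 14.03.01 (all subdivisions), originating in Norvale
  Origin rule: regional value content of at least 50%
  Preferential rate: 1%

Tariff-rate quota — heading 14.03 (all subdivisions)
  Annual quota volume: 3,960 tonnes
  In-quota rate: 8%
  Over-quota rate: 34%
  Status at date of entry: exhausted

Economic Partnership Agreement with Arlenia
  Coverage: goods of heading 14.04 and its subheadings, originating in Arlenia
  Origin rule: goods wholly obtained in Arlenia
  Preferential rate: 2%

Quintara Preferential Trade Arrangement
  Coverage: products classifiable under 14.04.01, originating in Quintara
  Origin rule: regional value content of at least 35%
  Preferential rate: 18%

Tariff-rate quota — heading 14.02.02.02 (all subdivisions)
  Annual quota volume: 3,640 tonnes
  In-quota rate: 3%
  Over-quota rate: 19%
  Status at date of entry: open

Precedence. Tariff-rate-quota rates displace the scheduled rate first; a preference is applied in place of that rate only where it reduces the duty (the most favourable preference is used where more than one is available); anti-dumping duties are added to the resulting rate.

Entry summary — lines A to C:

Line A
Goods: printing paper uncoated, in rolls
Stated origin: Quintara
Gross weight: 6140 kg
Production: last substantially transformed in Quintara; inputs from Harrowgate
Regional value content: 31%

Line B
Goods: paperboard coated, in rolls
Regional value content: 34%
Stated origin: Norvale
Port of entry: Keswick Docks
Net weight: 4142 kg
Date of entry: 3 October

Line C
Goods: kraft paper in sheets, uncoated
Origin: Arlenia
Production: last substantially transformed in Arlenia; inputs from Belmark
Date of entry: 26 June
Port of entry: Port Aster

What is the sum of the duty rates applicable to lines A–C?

Line A: printing paper → 14.02; uncoated → 14.02.02; in rolls → 14.02.02.01. Scheduled 34%. Quintara agreement on 14.01.02.01: 14.02.02.01 not covered; Quintara agreement on 14.04.01: 14.02.02.01 not covered. → 34%.
Line B: paperboard → 14.01; coated → 14.01.01; in rolls → 14.01.01.02. Scheduled 34%. Norvale agreement on 14.03.01: 14.01.01.02 not covered. → 34%.
Line C: kraft paper → 14.04; uncoated → 14.04.01; in sheets → 14.04.01.02. Scheduled 19%. Arlenia agreement on 14.04: not wholly obtained; anti-dumping (Arlenia, 14.04.01): +22%; total 19% + 22% = 41%. → 41%.
Sum: 34% + 34% + 41% = 109%.

109%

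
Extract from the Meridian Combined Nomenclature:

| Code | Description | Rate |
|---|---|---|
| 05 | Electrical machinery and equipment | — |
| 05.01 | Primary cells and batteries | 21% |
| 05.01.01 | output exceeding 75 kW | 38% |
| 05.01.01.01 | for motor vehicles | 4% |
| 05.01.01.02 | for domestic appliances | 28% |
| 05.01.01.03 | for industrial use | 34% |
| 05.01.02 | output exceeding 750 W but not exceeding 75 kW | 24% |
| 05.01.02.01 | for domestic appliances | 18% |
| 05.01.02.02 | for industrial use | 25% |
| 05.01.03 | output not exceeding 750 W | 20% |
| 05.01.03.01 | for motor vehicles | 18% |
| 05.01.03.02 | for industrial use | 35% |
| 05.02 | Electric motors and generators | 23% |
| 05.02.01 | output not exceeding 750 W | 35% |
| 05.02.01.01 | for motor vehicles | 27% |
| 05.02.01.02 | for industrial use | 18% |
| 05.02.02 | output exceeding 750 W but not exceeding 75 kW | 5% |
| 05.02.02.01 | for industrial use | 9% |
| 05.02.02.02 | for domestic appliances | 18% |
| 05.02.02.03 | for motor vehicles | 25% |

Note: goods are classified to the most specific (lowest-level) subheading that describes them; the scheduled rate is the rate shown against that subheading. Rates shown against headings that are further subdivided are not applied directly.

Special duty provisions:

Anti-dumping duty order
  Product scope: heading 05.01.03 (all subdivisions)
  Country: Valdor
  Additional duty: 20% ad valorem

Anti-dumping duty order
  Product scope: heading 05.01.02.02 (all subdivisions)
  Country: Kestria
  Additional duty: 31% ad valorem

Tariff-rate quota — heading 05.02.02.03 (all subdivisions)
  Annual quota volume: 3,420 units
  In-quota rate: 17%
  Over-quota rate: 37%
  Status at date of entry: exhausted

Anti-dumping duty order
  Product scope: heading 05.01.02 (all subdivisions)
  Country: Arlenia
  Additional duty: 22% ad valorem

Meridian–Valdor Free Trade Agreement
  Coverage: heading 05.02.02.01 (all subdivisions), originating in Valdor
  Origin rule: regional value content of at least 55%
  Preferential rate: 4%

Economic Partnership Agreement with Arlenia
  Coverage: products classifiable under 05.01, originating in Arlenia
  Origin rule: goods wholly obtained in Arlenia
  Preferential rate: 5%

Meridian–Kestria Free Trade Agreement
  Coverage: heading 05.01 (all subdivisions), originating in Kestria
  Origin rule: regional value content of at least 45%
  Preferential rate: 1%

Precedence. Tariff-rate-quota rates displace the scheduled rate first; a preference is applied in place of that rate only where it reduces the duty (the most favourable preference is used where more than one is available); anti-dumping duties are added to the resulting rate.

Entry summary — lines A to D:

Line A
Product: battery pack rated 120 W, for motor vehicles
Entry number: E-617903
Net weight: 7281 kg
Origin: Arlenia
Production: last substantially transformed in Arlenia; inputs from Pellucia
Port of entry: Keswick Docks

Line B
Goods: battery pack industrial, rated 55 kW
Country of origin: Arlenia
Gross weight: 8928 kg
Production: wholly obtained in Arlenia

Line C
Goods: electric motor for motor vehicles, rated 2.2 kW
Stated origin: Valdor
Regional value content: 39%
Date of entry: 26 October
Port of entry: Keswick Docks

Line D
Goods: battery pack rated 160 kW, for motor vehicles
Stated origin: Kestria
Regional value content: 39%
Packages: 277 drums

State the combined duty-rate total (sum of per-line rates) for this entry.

Line A: battery pack → 05.01; rated 120 W → 05.01.03; for motor vehicles → 05.01.03.01. Scheduled 18%. Arlenia agreement on 05.01: not wholly obtained. → 18%.
Line B: battery pack → 05.01; rated 55 kW → 05.01.02; industrial → 05.01.02.02. Scheduled 25%. Arlenia agreement on 05.01: wholly obtained → 5% available; preferential 5%; anti-dumping (Arlenia, 05.01.02): +22%; total 5% + 22% = 27%. → 27%.
Line C: electric motor → 05.02; rated 2.2 kW → 05.02.02; for motor vehicles → 05.02.02.03. Scheduled 25%. quota on 05.02.02.03 exhausted → over-quota 37%; Valdor agreement on 05.02.02.01: 05.02.02.03 not covered. → 37%.
Line D: battery pack → 05.01; rated 160 kW → 05.01.01; for motor vehicles → 05.01.01.01. Scheduled 4%. Kestria agreement on 05.01: RVC < 45%. → 4%.
Sum: 18% + 27% + 37% + 4% = 86%.

86%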